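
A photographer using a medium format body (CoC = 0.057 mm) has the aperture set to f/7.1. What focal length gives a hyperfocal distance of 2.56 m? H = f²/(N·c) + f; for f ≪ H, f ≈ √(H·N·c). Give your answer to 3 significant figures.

32.0 mm

From H = f²/(N·c) + f, with f ≪ H: f ≈ √(H·N·c) = √(2560 × 7.1 × 0.057) = √1036.0 ≈ 32.19 mm.
Exact: f² + N·c·f − N·c·H = 0 ⇒ f = (−N·c + √((N·c)² + 4·N·c·H))/2 = (−0.4047 + √4144.3)/2 ≈ 31.986 mm ≈ 32.0 mm.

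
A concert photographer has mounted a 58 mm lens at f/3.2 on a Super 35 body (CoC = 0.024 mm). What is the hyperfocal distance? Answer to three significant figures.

43.9 m

Hyperfocal distance H = f²/(N·c) + f = 58²/(3.2 × 0.024) + 58 = 3364/0.0768 + 58 ≈ 43860.1 mm ≈ 43.9 m.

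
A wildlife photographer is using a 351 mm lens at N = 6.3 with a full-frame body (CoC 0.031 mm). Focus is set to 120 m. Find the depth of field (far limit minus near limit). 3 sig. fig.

Hyperfocal distance H = f²/(N·c) + f = 351²/(6.3 × 0.031) + 351 = 123201/0.1953 + 351 ≈ 631180.5 mm ≈ 631.2 m.
Near limit Dn = s·(H − f)/(H + s − 2f) = 120000 × (631180.5 − 351) / (631180.5 + 120000 − 2 × 351) = 120000 × 630829.5 / 750478.5 ≈ 100868 mm.
Far limit Df = s·(H − f)/(H − s) = 120000 × (631180.5 − 351) / (631180.5 − 120000) = 120000 × 630829.5 / 511180.5 ≈ 148088 mm.
Depth of field = Df − Dn = 148088 − 100868 ≈ 47220 mm ≈ 47.2 m.

47.2 m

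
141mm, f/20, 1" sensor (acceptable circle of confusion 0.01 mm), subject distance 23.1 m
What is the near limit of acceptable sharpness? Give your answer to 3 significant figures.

Hyperfocal distance H = f²/(N·c) + f = 141²/(20 × 0.01) + 141 = 19881/0.2 + 141 ≈ 99546.0 mm ≈ 99.55 m.
Near limit Dn = s·(H − f)/(H + s − 2f) = 23100 × (99546.0 − 141) / (99546.0 + 23100 − 2 × 141) = 23100 × 99405.0 / 122364.0 ≈ 18766 mm ≈ 18.8 m.

18.8 m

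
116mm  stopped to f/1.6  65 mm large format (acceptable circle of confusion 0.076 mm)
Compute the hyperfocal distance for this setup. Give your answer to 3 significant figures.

Hyperfocal distance H = f²/(N·c) + f = 116²/(1.6 × 0.076) + 116 = 13456/0.1216 + 116 ≈ 110773.9 mm ≈ 111 m.

111 m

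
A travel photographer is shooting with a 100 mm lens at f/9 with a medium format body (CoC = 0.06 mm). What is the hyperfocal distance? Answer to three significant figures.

Hyperfocal distance H = f²/(N·c) + f = 100²/(9 × 0.06) + 100 = 10000/0.54 + 100 ≈ 18618.5 mm ≈ 18.6 m.

18.6 m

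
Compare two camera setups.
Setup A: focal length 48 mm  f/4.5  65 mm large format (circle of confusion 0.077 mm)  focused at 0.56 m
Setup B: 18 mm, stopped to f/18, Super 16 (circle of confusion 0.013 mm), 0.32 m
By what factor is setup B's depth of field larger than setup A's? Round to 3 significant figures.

1.69

Setup A: H = 48²/(4.5×0.077) + 48 ≈ 6697.4 mm; DoF = Df − Dn = 606.717 − 519.963 ≈ 86.754 mm.
Setup B: H = 18²/(18×0.013) + 18 ≈ 1402.6 mm; DoF = Df − Dn = 409.27 − 262.70 ≈ 146.57 mm.
Ratio = 146.57 / 86.754 ≈ 1.69.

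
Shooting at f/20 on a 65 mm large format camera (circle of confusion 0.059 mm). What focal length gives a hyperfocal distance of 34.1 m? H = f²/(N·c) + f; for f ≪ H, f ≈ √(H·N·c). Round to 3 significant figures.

200 mm

From H = f²/(N·c) + f, with f ≪ H: f ≈ √(H·N·c) = √(34100 × 20 × 0.059) = √40238 ≈ 200.6 mm.
Exact: f² + N·c·f − N·c·H = 0 ⇒ f = (−N·c + √((N·c)² + 4·N·c·H))/2 = (−1.18 + √160953)/2 ≈ 200.00 mm ≈ 200 mm.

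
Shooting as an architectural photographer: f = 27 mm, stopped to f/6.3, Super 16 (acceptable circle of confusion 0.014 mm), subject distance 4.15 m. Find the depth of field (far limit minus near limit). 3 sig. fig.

Hyperfocal distance H = f²/(N·c) + f = 27²/(6.3 × 0.014) + 27 = 729/0.0882 + 27 ≈ 8292.3 mm ≈ 8.292 m.
Near limit Dn = s·(H − f)/(H + s − 2f) = 4150 × (8292.3 − 27) / (8292.3 + 4150 − 2 × 27) = 4150 × 8265.3 / 12388.3 ≈ 2768.8 mm.
Far limit Df = s·(H − f)/(H − s) = 4150 × (8292.3 − 27) / (8292.3 − 4150) = 4150 × 8265.3 / 4142.3 ≈ 8280.7 mm.
Depth of field = Df − Dn = 8280.7 − 2768.8 ≈ 5511.9 mm ≈ 5.51 m.

5.51 m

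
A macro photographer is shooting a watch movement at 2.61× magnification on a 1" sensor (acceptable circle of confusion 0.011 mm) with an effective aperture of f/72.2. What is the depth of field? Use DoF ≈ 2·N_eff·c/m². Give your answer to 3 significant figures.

0.233 mm

At magnification m, DoF ≈ 2·N_eff·c/m² = 2 × 72.2 × 0.011 / 2.61² = 1.588 / 6.812 ≈ 0.233 mm.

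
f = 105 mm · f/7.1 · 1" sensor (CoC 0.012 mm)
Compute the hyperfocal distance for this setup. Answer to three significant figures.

130 m

Hyperfocal distance H = f²/(N·c) + f = 105²/(7.1 × 0.012) + 105 = 11025/0.0852 + 105 ≈ 129506.4 mm ≈ 130 m.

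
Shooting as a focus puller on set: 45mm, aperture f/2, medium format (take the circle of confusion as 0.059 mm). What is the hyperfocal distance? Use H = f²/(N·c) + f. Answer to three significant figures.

Hyperfocal distance H = f²/(N·c) + f = 45²/(2 × 0.059) + 45 = 2025/0.118 + 45 ≈ 17206.0 mm ≈ 17.2 m.

17.2 m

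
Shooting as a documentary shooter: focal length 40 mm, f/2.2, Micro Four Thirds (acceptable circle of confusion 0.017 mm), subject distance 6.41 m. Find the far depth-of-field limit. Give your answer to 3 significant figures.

7.53 m

Hyperfocal distance H = f²/(N·c) + f = 40²/(2.2 × 0.017) + 40 = 1600/0.0374 + 40 ≈ 42820.7 mm ≈ 42.82 m.
Far limit Df = s·(H − f)/(H − s) = 6410 × (42820.7 − 40) / (42820.7 − 6410) = 6410 × 42780.7 / 36410.7 ≈ 7531.4 mm ≈ 7.53 m.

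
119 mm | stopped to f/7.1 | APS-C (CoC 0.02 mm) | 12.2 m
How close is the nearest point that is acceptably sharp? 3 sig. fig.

10.9 m

Hyperfocal distance H = f²/(N·c) + f = 119²/(7.1 × 0.02) + 119 = 14161/0.142 + 119 ≈ 99844.4 mm ≈ 99.84 m.
Near limit Dn = s·(H − f)/(H + s − 2f) = 12200 × (99844.4 − 119) / (99844.4 + 12200 − 2 × 119) = 12200 × 99725.4 / 111806.4 ≈ 10882 mm ≈ 10.9 m.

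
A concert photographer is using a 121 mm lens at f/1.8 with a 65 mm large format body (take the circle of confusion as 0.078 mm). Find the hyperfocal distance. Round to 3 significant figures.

Hyperfocal distance H = f²/(N·c) + f = 121²/(1.8 × 0.078) + 121 = 14641/0.1404 + 121 ≈ 104401.6 mm ≈ 104 m.

104 m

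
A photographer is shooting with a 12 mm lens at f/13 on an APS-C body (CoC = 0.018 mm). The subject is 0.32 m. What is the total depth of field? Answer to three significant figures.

427 mm

Hyperfocal distance H = f²/(N·c) + f = 12²/(13 × 0.018) + 12 = 144/0.234 + 12 ≈ 627.4 mm ≈ 0.627 m.
Near limit Dn = s·(H − f)/(H + s − 2f) = 320 × (627.4 − 12) / (627.4 + 320 − 2 × 12) = 320 × 615.4 / 923.4 ≈ 213.26 mm.
Far limit Df = s·(H − f)/(H − s) = 320 × (627.4 − 12) / (627.4 − 320) = 320 × 615.4 / 307.4 ≈ 640.64 mm.
Depth of field = Df − Dn = 640.64 − 213.26 ≈ 427.38 mm.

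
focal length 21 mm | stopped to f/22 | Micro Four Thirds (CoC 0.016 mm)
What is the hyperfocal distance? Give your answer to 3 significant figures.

Hyperfocal distance H = f²/(N·c) + f = 21²/(22 × 0.016) + 21 = 441/0.352 + 21 ≈ 1273.8 mm ≈ 1.27 m.

1.27 m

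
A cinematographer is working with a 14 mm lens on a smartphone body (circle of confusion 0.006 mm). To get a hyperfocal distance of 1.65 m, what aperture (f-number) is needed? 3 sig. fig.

f/20

Rearrange H = f²/(N·c) + f for N: N = f² / ((H − f)·c).
N = 14² / ((1650 − 14) × 0.006) = 196 / 9.816 ≈ 20.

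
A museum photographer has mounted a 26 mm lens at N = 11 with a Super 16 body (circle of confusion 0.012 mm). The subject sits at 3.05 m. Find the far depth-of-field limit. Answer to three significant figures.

Hyperfocal distance H = f²/(N·c) + f = 26²/(11 × 0.012) + 26 = 676/0.132 + 26 ≈ 5147.2 mm ≈ 5.147 m.
Far limit Df = s·(H − f)/(H − s) = 3050 × (5147.2 − 26) / (5147.2 − 3050) = 3050 × 5121.2 / 2097.2 ≈ 7447.8 mm ≈ 7.45 m.

7.45 m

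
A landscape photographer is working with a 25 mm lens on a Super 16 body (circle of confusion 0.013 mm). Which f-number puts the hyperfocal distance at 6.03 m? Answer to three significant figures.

Rearrange H = f²/(N·c) + f for N: N = f² / ((H − f)·c).
N = 25² / ((6030 − 25) × 0.013) = 625 / 78.06 ≈ 8.01.

f/8.01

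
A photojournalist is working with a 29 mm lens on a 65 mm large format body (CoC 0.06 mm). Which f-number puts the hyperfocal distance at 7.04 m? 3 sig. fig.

f/2.00

Rearrange H = f²/(N·c) + f for N: N = f² / ((H − f)·c).
N = 29² / ((7040 − 29) × 0.06) = 841 / 420.7 ≈ 2.00.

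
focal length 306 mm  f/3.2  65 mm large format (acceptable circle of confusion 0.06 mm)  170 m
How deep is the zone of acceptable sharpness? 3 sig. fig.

Hyperfocal distance H = f²/(N·c) + f = 306²/(3.2 × 0.06) + 306 = 93636/0.192 + 306 ≈ 487993.5 mm ≈ 488.0 m.
Near limit Dn = s·(H − f)/(H + s − 2f) = 170000 × (487993.5 − 306) / (487993.5 + 170000 − 2 × 306) = 170000 × 487687.5 / 657381.5 ≈ 126117 mm.
Far limit Df = s·(H − f)/(H − s) = 170000 × (487993.5 − 306) / (487993.5 − 170000) = 170000 × 487687.5 / 317993.5 ≈ 260719 mm.
Depth of field = Df − Dn = 260719 − 126117 ≈ 134602 mm ≈ 135 m.

135 m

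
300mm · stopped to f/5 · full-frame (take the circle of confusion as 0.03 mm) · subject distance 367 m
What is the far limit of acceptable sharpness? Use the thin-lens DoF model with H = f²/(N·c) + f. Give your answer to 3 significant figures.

Hyperfocal distance H = f²/(N·c) + f = 300²/(5 × 0.03) + 300 = 90000/0.15 + 300 ≈ 600300.0 mm ≈ 600.3 m.
Far limit Df = s·(H − f)/(H − s) = 367000 × (600300.0 − 300) / (600300.0 − 367000) = 367000 × 600000.0 / 233300.0 ≈ 943849 mm ≈ 944 m.

944 m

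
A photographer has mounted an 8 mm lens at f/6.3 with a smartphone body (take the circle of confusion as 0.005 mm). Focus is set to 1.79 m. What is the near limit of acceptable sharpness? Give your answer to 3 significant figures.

Hyperfocal distance H = f²/(N·c) + f = 8²/(6.3 × 0.005) + 8 = 64/0.0315 + 8 ≈ 2039.7 mm ≈ 2.040 m.
Near limit Dn = s·(H − f)/(H + s − 2f) = 1790 × (2039.7 − 8) / (2039.7 + 1790 − 2 × 8) = 1790 × 2031.7 / 3813.7 ≈ 953.61 mm ≈ 0.954 m.

0.954 m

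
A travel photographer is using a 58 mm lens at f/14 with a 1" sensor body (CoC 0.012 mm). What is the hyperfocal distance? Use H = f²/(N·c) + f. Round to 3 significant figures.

Hyperfocal distance H = f²/(N·c) + f = 58²/(14 × 0.012) + 58 = 3364/0.168 + 58 ≈ 20081.8 mm ≈ 20.1 m.

20.1 m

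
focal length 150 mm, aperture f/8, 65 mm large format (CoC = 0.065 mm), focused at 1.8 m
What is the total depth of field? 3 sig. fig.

Hyperfocal distance H = f²/(N·c) + f = 150²/(8 × 0.065) + 150 = 22500/0.52 + 150 ≈ 43419.2 mm ≈ 43.42 m.
Near limit Dn = s·(H − f)/(H + s − 2f) = 1800 × (43419.2 − 150) / (43419.2 + 1800 − 2 × 150) = 1800 × 43269.2 / 44919.2 ≈ 1733.88 mm.
Far limit Df = s·(H − f)/(H − s) = 1800 × (43419.2 − 150) / (43419.2 − 1800) = 1800 × 43269.2 / 41619.2 ≈ 1871.36 mm.
Depth of field = Df − Dn = 1871.36 − 1733.88 ≈ 137.48 mm.

137 mm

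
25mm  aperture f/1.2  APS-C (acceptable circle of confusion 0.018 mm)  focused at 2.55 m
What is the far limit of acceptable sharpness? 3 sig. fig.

2.79 m

Hyperfocal distance H = f²/(N·c) + f = 25²/(1.2 × 0.018) + 25 = 625/0.0216 + 25 ≈ 28960.2 mm ≈ 28.96 m.
Far limit Df = s·(H − f)/(H − s) = 2550 × (28960.2 − 25) / (28960.2 − 2550) = 2550 × 28935.2 / 26410.2 ≈ 2793.8 mm ≈ 2.79 m.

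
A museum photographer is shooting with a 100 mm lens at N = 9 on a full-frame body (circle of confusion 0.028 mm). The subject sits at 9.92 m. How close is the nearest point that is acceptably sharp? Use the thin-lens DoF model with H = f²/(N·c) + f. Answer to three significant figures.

Hyperfocal distance H = f²/(N·c) + f = 100²/(9 × 0.028) + 100 = 10000/0.252 + 100 ≈ 39782.5 mm ≈ 39.78 m.
Near limit Dn = s·(H − f)/(H + s − 2f) = 9920 × (39782.5 − 100) / (39782.5 + 9920 − 2 × 100) = 9920 × 39682.5 / 49502.5 ≈ 7952.1 mm ≈ 7.95 m.

7.95 m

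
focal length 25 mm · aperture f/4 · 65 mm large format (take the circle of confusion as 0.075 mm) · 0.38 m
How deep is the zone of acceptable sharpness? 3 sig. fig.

Hyperfocal distance H = f²/(N·c) + f = 25²/(4 × 0.075) + 25 = 625/0.3 + 25 ≈ 2108.3 mm ≈ 2.108 m.
Near limit Dn = s·(H − f)/(H + s − 2f) = 380 × (2108.3 − 25) / (2108.3 + 380 − 2 × 25) = 380 × 2083.3 / 2438.3 ≈ 324.68 mm.
Far limit Df = s·(H − f)/(H − s) = 380 × (2108.3 − 25) / (2108.3 − 380) = 380 × 2083.3 / 1728.3 ≈ 458.05 mm.
Depth of field = Df − Dn = 458.05 − 324.68 ≈ 133.37 mm.

133 mm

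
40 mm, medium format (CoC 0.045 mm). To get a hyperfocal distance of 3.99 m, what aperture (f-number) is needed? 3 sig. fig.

f/9

Rearrange H = f²/(N·c) + f for N: N = f² / ((H − f)·c).
N = 40² / ((3990 − 40) × 0.045) = 1600 / 177.8 ≈ 9.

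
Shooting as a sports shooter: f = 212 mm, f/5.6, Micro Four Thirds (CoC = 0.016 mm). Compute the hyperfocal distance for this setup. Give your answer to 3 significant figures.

Hyperfocal distance H = f²/(N·c) + f = 212²/(5.6 × 0.016) + 212 = 44944/0.0896 + 212 ≈ 501819.1 mm ≈ 502 m.

502 m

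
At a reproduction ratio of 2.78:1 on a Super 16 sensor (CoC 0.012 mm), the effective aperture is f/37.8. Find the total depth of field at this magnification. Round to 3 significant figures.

At magnification m, DoF ≈ 2·N_eff·c/m² = 2 × 37.8 × 0.012 / 2.78² = 0.9072 / 7.728 ≈ 0.117 mm.

0.117 mm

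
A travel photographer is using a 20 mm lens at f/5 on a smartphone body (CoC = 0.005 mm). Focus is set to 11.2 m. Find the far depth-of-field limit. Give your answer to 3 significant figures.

37.2 m

Hyperfocal distance H = f²/(N·c) + f = 20²/(5 × 0.005) + 20 = 400/0.025 + 20 ≈ 16020.0 mm ≈ 16.02 m.
Far limit Df = s·(H − f)/(H − s) = 11200 × (16020.0 − 20) / (16020.0 − 11200) = 11200 × 16000.0 / 4820.0 ≈ 37178 mm ≈ 37.2 m.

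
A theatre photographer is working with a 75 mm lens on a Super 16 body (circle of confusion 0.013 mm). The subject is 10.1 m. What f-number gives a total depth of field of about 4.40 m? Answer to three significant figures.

f/8.99

Write h = H − f = f²/(N·c). The thin-lens limits are Dn = s·h/(h + (s−f)) and Df = s·h/(h − (s−f)), so DoF = Df − Dn = 2·s·(s−f)·h / (h² − (s−f)²).
That is a quadratic in h: DoF·h² − 2·s·(s−f)·h − DoF·(s−f)² = 0 ⇒ h = (s−f)·(s + √(s² + DoF²)) / DoF = 10025 × (10100 + √(10100² + 4400²)) / 4400 = 10025 × (10100 + 11016.8) / 4400 ≈ 48113 mm.
Then N = f²/(c·h) = 75² / (0.013 × 48113) = 5625 / 625.47 ≈ 8.99.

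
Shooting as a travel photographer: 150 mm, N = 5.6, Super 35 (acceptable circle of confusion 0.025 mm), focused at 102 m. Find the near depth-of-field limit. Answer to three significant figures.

62.4 m

Hyperfocal distance H = f²/(N·c) + f = 150²/(5.6 × 0.025) + 150 = 22500/0.14 + 150 ≈ 160864.3 mm ≈ 160.9 m.
Near limit Dn = s·(H − f)/(H + s − 2f) = 102000 × (160864.3 − 150) / (160864.3 + 102000 − 2 × 150) = 102000 × 160714.3 / 262564.3 ≈ 62434 mm ≈ 62.4 m.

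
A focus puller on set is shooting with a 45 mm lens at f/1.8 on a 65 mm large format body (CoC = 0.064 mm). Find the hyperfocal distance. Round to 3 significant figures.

Hyperfocal distance H = f²/(N·c) + f = 45²/(1.8 × 0.064) + 45 = 2025/0.1152 + 45 ≈ 17623.1 mm ≈ 17.6 m.

17.6 m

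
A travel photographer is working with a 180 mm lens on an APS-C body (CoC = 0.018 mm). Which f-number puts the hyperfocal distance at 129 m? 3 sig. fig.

Rearrange H = f²/(N·c) + f for N: N = f² / ((H − f)·c).
N = 180² / ((129000 − 180) × 0.018) = 32400 / 2319 ≈ 14.

f/14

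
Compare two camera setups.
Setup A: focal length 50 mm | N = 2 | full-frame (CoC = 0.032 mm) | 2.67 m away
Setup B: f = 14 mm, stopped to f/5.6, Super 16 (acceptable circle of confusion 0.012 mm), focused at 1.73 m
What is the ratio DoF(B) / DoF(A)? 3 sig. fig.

8.65

Setup A: H = 50²/(2×0.032) + 50 ≈ 39112.5 mm; DoF = Df − Dn = 2861.96 − 2502.17 ≈ 359.79 mm.
Setup B: H = 14²/(5.6×0.012) + 14 ≈ 2930.7 mm; DoF = Df − Dn = 4202.5 − 1089.2 ≈ 3113.3 mm.
Ratio = 3113.3 / 359.79 ≈ 8.65.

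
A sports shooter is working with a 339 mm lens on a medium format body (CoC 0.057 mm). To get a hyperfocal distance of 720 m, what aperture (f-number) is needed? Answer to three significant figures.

f/2.80

Rearrange H = f²/(N·c) + f for N: N = f² / ((H − f)·c).
N = 339² / ((720000 − 339) × 0.057) = 114921 / 41021 ≈ 2.80.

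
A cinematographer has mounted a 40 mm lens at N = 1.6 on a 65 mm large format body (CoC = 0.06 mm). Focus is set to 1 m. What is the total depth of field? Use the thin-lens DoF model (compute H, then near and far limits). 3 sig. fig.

Hyperfocal distance H = f²/(N·c) + f = 40²/(1.6 × 0.06) + 40 = 1600/0.096 + 40 ≈ 16706.7 mm ≈ 16.71 m.
Near limit Dn = s·(H − f)/(H + s − 2f) = 1000 × (16706.7 − 40) / (16706.7 + 1000 − 2 × 40) = 1000 × 16666.7 / 17626.7 ≈ 945.54 mm.
Far limit Df = s·(H − f)/(H − s) = 1000 × (16706.7 − 40) / (16706.7 − 1000) = 1000 × 16666.7 / 15706.7 ≈ 1061.12 mm.
Depth of field = Df − Dn = 1061.12 − 945.54 ≈ 115.58 mm.

116 mm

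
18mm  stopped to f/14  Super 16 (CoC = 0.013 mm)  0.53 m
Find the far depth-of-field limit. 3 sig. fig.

0.744 m

Hyperfocal distance H = f²/(N·c) + f = 18²/(14 × 0.013) + 18 = 324/0.182 + 18 ≈ 1798.2 mm ≈ 1.798 m.
Far limit Df = s·(H − f)/(H − s) = 530 × (1798.2 − 18) / (1798.2 − 530) = 530 × 1780.2 / 1268.2 ≈ 743.97 mm ≈ 0.744 m.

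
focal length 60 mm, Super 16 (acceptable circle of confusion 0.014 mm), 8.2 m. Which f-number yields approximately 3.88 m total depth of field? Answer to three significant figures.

Write h = H − f = f²/(N·c). The thin-lens limits are Dn = s·h/(h + (s−f)) and Df = s·h/(h − (s−f)), so DoF = Df − Dn = 2·s·(s−f)·h / (h² − (s−f)²).
That is a quadratic in h: DoF·h² − 2·s·(s−f)·h − DoF·(s−f)² = 0 ⇒ h = (s−f)·(s + √(s² + DoF²)) / DoF = 8140 × (8200 + √(8200² + 3880²)) / 3880 = 8140 × (8200 + 9071.63) / 3880 ≈ 36235 mm.
Then N = f²/(c·h) = 60² / (0.014 × 36235) = 3600 / 507.29 ≈ 7.10.

f/7.10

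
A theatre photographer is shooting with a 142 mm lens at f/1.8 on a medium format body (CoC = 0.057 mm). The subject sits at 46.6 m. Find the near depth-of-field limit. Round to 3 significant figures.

37.7 m

Hyperfocal distance H = f²/(N·c) + f = 142²/(1.8 × 0.057) + 142 = 20164/0.1026 + 142 ≈ 196672.2 mm ≈ 196.7 m.
Near limit Dn = s·(H − f)/(H + s − 2f) = 46600 × (196672.2 − 142) / (196672.2 + 46600 − 2 × 142) = 46600 × 196530.2 / 242988.2 ≈ 37690 mm ≈ 37.7 m.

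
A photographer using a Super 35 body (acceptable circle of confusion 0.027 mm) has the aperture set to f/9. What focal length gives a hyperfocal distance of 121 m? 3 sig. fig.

From H = f²/(N·c) + f, with f ≪ H: f ≈ √(H·N·c) = √(121000 × 9 × 0.027) = √29403 ≈ 171.5 mm.
Exact: f² + N·c·f − N·c·H = 0 ⇒ f = (−N·c + √((N·c)² + 4·N·c·H))/2 = (−0.243 + √117612)/2 ≈ 171.35 mm ≈ 171 mm.

171 mm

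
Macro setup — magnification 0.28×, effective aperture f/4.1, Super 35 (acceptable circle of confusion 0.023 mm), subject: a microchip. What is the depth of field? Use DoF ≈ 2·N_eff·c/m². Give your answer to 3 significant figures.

At magnification m, DoF ≈ 2·N_eff·c/m² = 2 × 4.1 × 0.023 / 0.28² = 0.1886 / 0.0784 ≈ 2.41 mm.

2.41 mm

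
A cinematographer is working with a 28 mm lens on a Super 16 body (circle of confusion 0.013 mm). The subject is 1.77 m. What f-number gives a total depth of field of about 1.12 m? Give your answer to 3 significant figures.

f/10

Write h = H − f = f²/(N·c). The thin-lens limits are Dn = s·h/(h + (s−f)) and Df = s·h/(h − (s−f)), so DoF = Df − Dn = 2·s·(s−f)·h / (h² − (s−f)²).
That is a quadratic in h: DoF·h² − 2·s·(s−f)·h − DoF·(s−f)² = 0 ⇒ h = (s−f)·(s + √(s² + DoF²)) / DoF = 1742 × (1770 + √(1770² + 1120²)) / 1120 = 1742 × (1770 + 2094.59) / 1120 ≈ 6010.8 mm.
Then N = f²/(c·h) = 28² / (0.013 × 6010.8) = 784 / 78.141 ≈ 10.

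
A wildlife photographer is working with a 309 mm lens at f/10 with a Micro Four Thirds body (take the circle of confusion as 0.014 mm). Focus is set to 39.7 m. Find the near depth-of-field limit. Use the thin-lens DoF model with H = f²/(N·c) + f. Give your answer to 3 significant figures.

37.5 m

Hyperfocal distance H = f²/(N·c) + f = 309²/(10 × 0.014) + 309 = 95481/0.14 + 309 ≈ 682316.1 mm ≈ 682.3 m.
Near limit Dn = s·(H − f)/(H + s − 2f) = 39700 × (682316.1 − 309) / (682316.1 + 39700 − 2 × 309) = 39700 × 682007.1 / 721398.1 ≈ 37532 mm ≈ 37.5 m.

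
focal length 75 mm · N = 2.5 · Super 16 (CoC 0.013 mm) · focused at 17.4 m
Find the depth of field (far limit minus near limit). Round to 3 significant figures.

Hyperfocal distance H = f²/(N·c) + f = 75²/(2.5 × 0.013) + 75 = 5625/0.0325 + 75 ≈ 173151.9 mm ≈ 173.2 m.
Near limit Dn = s·(H − f)/(H + s − 2f) = 17400 × (173151.9 − 75) / (173151.9 + 17400 − 2 × 75) = 17400 × 173076.9 / 190401.9 ≈ 15816.7 mm.
Far limit Df = s·(H − f)/(H − s) = 17400 × (173151.9 − 75) / (173151.9 − 17400) = 17400 × 173076.9 / 155751.9 ≈ 19335.5 mm.
Depth of field = Df − Dn = 19335.5 − 15816.7 ≈ 3518.8 mm ≈ 3.52 m.

3.52 m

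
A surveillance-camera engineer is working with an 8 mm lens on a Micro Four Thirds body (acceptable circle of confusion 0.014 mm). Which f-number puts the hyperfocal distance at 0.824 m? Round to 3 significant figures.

Rearrange H = f²/(N·c) + f for N: N = f² / ((H − f)·c).
N = 8² / ((824 − 8) × 0.014) = 64 / 11.42 ≈ 5.60.

f/5.60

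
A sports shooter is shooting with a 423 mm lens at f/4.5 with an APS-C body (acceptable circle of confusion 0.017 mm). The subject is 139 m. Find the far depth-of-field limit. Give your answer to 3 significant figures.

148 m

Hyperfocal distance H = f²/(N·c) + f = 423²/(4.5 × 0.017) + 423 = 178929/0.0765 + 423 ≈ 2339364.2 mm ≈ 2339 m.
Far limit Df = s·(H − f)/(H − s) = 139000 × (2339364.2 − 423) / (2339364.2 − 139000) = 139000 × 2338941.2 / 2200364.2 ≈ 147754 mm ≈ 148 m.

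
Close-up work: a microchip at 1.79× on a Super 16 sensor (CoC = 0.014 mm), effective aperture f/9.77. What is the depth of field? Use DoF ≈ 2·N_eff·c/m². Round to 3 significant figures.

At magnification m, DoF ≈ 2·N_eff·c/m² = 2 × 9.77 × 0.014 / 1.79² = 0.2736 / 3.204 ≈ 0.0854 mm.

0.0854 mm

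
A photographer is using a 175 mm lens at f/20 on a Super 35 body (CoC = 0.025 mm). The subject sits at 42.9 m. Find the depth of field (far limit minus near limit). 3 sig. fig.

Hyperfocal distance H = f²/(N·c) + f = 175²/(20 × 0.025) + 175 = 30625/0.5 + 175 ≈ 61425.0 mm ≈ 61.42 m.
Near limit Dn = s·(H − f)/(H + s − 2f) = 42900 × (61425.0 − 175) / (61425.0 + 42900 − 2 × 175) = 42900 × 61250.0 / 103975.0 ≈ 25272 mm.
Far limit Df = s·(H − f)/(H − s) = 42900 × (61425.0 − 175) / (61425.0 − 42900) = 42900 × 61250.0 / 18525.0 ≈ 141842 mm.
Depth of field = Df − Dn = 141842 − 25272 ≈ 116570 mm ≈ 117 m.

117 m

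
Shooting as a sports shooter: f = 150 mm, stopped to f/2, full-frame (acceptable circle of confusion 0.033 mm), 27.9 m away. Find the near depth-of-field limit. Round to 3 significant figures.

25.8 m

Hyperfocal distance H = f²/(N·c) + f = 150²/(2 × 0.033) + 150 = 22500/0.066 + 150 ≈ 341059.1 mm ≈ 341.1 m.
Near limit Dn = s·(H − f)/(H + s − 2f) = 27900 × (341059.1 − 150) / (341059.1 + 27900 − 2 × 150) = 27900 × 340909.1 / 368659.1 ≈ 25800 mm ≈ 25.8 m.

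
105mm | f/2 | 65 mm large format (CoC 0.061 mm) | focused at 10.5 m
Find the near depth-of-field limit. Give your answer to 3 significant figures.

9.42 m

Hyperfocal distance H = f²/(N·c) + f = 105²/(2 × 0.061) + 105 = 11025/0.122 + 105 ≈ 90473.9 mm ≈ 90.47 m.
Near limit Dn = s·(H − f)/(H + s − 2f) = 10500 × (90473.9 − 105) / (90473.9 + 10500 − 2 × 105) = 10500 × 90368.9 / 100763.9 ≈ 9416.8 mm ≈ 9.42 m.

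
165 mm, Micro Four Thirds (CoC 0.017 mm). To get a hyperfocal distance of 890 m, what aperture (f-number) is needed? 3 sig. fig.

Rearrange H = f²/(N·c) + f for N: N = f² / ((H − f)·c).
N = 165² / ((890000 − 165) × 0.017) = 27225 / 15127 ≈ 1.80.

f/1.80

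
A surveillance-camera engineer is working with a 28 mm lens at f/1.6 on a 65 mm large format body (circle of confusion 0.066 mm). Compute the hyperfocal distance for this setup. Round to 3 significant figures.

7.45 m

Hyperfocal distance H = f²/(N·c) + f = 28²/(1.6 × 0.066) + 28 = 784/0.1056 + 28 ≈ 7452.2 mm ≈ 7.45 m.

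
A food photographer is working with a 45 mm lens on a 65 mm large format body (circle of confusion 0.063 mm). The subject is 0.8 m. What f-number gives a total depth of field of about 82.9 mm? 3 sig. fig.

f/2.20

Write h = H − f = f²/(N·c). The thin-lens limits are Dn = s·h/(h + (s−f)) and Df = s·h/(h − (s−f)), so DoF = Df − Dn = 2·s·(s−f)·h / (h² − (s−f)²).
That is a quadratic in h: DoF·h² − 2·s·(s−f)·h − DoF·(s−f)² = 0 ⇒ h = (s−f)·(s + √(s² + DoF²)) / DoF = 755 × (800 + √(800² + 82.9²)) / 82.9 = 755 × (800 + 804.284) / 82.9 ≈ 14611 mm.
Then N = f²/(c·h) = 45² / (0.063 × 14611) = 2025 / 920.48 ≈ 2.20.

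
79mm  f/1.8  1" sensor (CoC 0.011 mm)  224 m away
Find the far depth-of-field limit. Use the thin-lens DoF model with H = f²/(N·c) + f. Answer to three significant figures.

773 m

Hyperfocal distance H = f²/(N·c) + f = 79²/(1.8 × 0.011) + 79 = 6241/0.0198 + 79 ≈ 315281.0 mm ≈ 315.3 m.
Far limit Df = s·(H − f)/(H − s) = 224000 × (315281.0 − 79) / (315281.0 − 224000) = 224000 × 315202.0 / 91281.0 ≈ 773493 mm ≈ 773 m.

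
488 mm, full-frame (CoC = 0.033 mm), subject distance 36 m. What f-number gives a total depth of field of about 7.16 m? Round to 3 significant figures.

f/20

Write h = H − f = f²/(N·c). The thin-lens limits are Dn = s·h/(h + (s−f)) and Df = s·h/(h − (s−f)), so DoF = Df − Dn = 2·s·(s−f)·h / (h² − (s−f)²).
That is a quadratic in h: DoF·h² − 2·s·(s−f)·h − DoF·(s−f)² = 0 ⇒ h = (s−f)·(s + √(s² + DoF²)) / DoF = 35512 × (36000 + √(36000² + 7160²)) / 7160 = 35512 × (36000 + 36705.1) / 7160 ≈ 360601 mm.
Then N = f²/(c·h) = 488² / (0.033 × 360601) = 238144 / 11900 ≈ 20.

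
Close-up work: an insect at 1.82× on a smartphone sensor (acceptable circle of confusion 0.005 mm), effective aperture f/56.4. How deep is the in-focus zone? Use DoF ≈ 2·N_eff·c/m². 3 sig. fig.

0.170 mm

At magnification m, DoF ≈ 2·N_eff·c/m² = 2 × 56.4 × 0.005 / 1.82² = 0.564 / 3.312 ≈ 0.17 mm.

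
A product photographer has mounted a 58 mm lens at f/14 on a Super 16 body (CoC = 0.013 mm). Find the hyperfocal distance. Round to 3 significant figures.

Hyperfocal distance H = f²/(N·c) + f = 58²/(14 × 0.013) + 58 = 3364/0.182 + 58 ≈ 18541.5 mm ≈ 18.5 m.

18.5 m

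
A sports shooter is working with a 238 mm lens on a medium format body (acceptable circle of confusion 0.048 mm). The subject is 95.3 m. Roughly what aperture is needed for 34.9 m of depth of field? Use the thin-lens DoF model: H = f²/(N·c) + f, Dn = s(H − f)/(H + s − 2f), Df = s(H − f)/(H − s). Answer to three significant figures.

Write h = H − f = f²/(N·c). The thin-lens limits are Dn = s·h/(h + (s−f)) and Df = s·h/(h − (s−f)), so DoF = Df − Dn = 2·s·(s−f)·h / (h² − (s−f)²).
That is a quadratic in h: DoF·h² − 2·s·(s−f)·h − DoF·(s−f)² = 0 ⇒ h = (s−f)·(s + √(s² + DoF²)) / DoF = 95062 × (95300 + √(95300² + 34900²)) / 34900 = 95062 × (95300 + 101489) / 34900 ≈ 536023 mm.
Then N = f²/(c·h) = 238² / (0.048 × 536023) = 56644 / 25729 ≈ 2.20.

f/2.20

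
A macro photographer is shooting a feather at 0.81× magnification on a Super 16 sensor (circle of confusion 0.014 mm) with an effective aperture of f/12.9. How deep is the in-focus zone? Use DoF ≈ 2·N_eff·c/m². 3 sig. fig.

0.551 mm

At magnification m, DoF ≈ 2·N_eff·c/m² = 2 × 12.9 × 0.014 / 0.81² = 0.3612 / 0.6561 ≈ 0.551 mm.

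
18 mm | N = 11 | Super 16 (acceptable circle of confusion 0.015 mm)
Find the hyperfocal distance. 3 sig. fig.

Hyperfocal distance H = f²/(N·c) + f = 18²/(11 × 0.015) + 18 = 324/0.165 + 18 ≈ 1981.6 mm ≈ 1.98 m.

1.98 m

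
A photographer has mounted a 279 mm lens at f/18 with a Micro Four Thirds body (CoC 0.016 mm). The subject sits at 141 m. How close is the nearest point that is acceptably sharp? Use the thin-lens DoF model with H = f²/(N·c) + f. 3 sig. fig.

Hyperfocal distance H = f²/(N·c) + f = 279²/(18 × 0.016) + 279 = 77841/0.288 + 279 ≈ 270560.2 mm ≈ 270.6 m.
Near limit Dn = s·(H − f)/(H + s − 2f) = 141000 × (270560.2 − 279) / (270560.2 + 141000 − 2 × 279) = 141000 × 270281.2 / 411002.2 ≈ 92724 mm ≈ 92.7 m.

92.7 m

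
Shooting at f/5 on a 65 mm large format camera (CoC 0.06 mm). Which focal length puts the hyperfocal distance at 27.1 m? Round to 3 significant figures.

From H = f²/(N·c) + f, with f ≪ H: f ≈ √(H·N·c) = √(27100 × 5 × 0.06) = √8130.0 ≈ 90.17 mm.
Exact: f² + N·c·f − N·c·H = 0 ⇒ f = (−N·c + √((N·c)² + 4·N·c·H))/2 = (−0.3 + √32520)/2 ≈ 90.017 mm ≈ 90.0 mm.

90.0 mm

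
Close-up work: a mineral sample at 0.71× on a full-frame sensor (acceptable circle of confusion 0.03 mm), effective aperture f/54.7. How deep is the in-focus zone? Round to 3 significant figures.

At magnification m, DoF ≈ 2·N_eff·c/m² = 2 × 54.7 × 0.03 / 0.71² = 3.282 / 0.5041 ≈ 6.51 mm.

6.51 mm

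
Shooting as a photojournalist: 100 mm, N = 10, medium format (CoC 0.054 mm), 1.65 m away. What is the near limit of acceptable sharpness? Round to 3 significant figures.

Hyperfocal distance H = f²/(N·c) + f = 100²/(10 × 0.054) + 100 = 10000/0.54 + 100 ≈ 18618.5 mm ≈ 18.62 m.
Near limit Dn = s·(H − f)/(H + s − 2f) = 1650 × (18618.5 − 100) / (18618.5 + 1650 − 2 × 100) = 1650 × 18518.5 / 20068.5 ≈ 1522.6 mm ≈ 1.52 m.

1.52 m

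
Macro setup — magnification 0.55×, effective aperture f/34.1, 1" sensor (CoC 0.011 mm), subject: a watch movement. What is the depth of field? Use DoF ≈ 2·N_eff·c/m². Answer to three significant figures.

At magnification m, DoF ≈ 2·N_eff·c/m² = 2 × 34.1 × 0.011 / 0.55² = 0.7502 / 0.3025 ≈ 2.48 mm.

2.48 mm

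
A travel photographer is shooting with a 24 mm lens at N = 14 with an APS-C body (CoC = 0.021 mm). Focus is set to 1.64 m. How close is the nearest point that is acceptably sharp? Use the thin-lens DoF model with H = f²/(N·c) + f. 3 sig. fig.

Hyperfocal distance H = f²/(N·c) + f = 24²/(14 × 0.021) + 24 = 576/0.294 + 24 ≈ 1983.2 mm ≈ 1.983 m.
Near limit Dn = s·(H − f)/(H + s − 2f) = 1640 × (1983.2 − 24) / (1983.2 + 1640 − 2 × 24) = 1640 × 1959.2 / 3575.2 ≈ 898.71 mm ≈ 0.899 m.

0.899 m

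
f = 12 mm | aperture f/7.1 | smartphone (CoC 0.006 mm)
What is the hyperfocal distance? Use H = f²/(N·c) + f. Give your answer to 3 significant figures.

Hyperfocal distance H = f²/(N·c) + f = 12²/(7.1 × 0.006) + 12 = 144/0.0426 + 12 ≈ 3392.3 mm ≈ 3.39 m.

3.39 m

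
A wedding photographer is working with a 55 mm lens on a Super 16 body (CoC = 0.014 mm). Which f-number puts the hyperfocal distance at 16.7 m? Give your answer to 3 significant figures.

f/13

Rearrange H = f²/(N·c) + f for N: N = f² / ((H − f)·c).
N = 55² / ((16700 − 55) × 0.014) = 3025 / 233.0 ≈ 13.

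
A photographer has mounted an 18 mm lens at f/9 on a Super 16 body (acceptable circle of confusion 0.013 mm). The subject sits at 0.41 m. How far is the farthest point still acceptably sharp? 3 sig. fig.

Hyperfocal distance H = f²/(N·c) + f = 18²/(9 × 0.013) + 18 = 324/0.117 + 18 ≈ 2787.2 mm ≈ 2.787 m.
Far limit Df = s·(H − f)/(H − s) = 410 × (2787.2 − 18) / (2787.2 − 410) = 410 × 2769.2 / 2377.2 ≈ 477.61 mm.

478 mm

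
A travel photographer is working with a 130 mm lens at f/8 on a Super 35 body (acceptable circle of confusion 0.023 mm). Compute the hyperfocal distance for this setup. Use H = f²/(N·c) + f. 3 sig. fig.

92.0 m

Hyperfocal distance H = f²/(N·c) + f = 130²/(8 × 0.023) + 130 = 16900/0.184 + 130 ≈ 91977.8 mm ≈ 92.0 m.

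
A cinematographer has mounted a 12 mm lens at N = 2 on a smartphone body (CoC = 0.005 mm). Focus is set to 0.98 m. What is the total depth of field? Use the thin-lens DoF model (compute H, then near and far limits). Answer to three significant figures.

Hyperfocal distance H = f²/(N·c) + f = 12²/(2 × 0.005) + 12 = 144/0.01 + 12 ≈ 14412.0 mm ≈ 14.41 m.
Near limit Dn = s·(H − f)/(H + s − 2f) = 980 × (14412.0 − 12) / (14412.0 + 980 − 2 × 12) = 980 × 14400.0 / 15368.0 ≈ 918.27 mm.
Far limit Df = s·(H − f)/(H − s) = 980 × (14412.0 − 12) / (14412.0 − 980) = 980 × 14400.0 / 13432.0 ≈ 1050.63 mm.
Depth of field = Df − Dn = 1050.63 − 918.27 ≈ 132.36 mm.

132 mm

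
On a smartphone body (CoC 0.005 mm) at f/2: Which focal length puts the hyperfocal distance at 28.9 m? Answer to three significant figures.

From H = f²/(N·c) + f, with f ≪ H: f ≈ √(H·N·c) = √(28900 × 2 × 0.005) = √289.00 ≈ 17.00 mm.
The +f correction barely moves this — solving exactly, f² + N·c·f − N·c·H = 0 ⇒ f = (−N·c + √((N·c)² + 4·N·c·H))/2 = (−0.01 + √1156.0)/2 ≈ 16.995 mm, so f ≈ 17.0 mm.

17.0 mm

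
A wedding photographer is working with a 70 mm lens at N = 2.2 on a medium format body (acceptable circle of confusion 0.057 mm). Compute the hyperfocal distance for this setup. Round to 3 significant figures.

39.1 m

Hyperfocal distance H = f²/(N·c) + f = 70²/(2.2 × 0.057) + 70 = 4900/0.1254 + 70 ≈ 39145.0 mm ≈ 39.1 m.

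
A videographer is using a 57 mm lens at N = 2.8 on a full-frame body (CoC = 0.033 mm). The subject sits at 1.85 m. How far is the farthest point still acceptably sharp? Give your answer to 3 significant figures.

Hyperfocal distance H = f²/(N·c) + f = 57²/(2.8 × 0.033) + 57 = 3249/0.0924 + 57 ≈ 35219.3 mm ≈ 35.22 m.
Far limit Df = s·(H − f)/(H − s) = 1850 × (35219.3 − 57) / (35219.3 − 1850) = 1850 × 35162.3 / 33369.3 ≈ 1949.4 mm ≈ 1.95 m.

1.95 m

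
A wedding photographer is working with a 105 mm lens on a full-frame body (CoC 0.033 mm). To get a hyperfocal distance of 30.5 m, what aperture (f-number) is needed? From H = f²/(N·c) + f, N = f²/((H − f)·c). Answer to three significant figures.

Rearrange H = f²/(N·c) + f for N: N = f² / ((H − f)·c).
N = 105² / ((30500 − 105) × 0.033) = 11025 / 1003 ≈ 11.

f/11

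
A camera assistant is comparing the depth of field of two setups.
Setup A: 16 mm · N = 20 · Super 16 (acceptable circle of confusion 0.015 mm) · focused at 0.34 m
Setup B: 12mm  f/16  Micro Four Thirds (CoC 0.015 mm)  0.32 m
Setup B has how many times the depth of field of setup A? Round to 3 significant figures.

1.48

Setup A: H = 16²/(20×0.015) + 16 ≈ 869.3 mm; DoF = Df − Dn = 548.11 − 246.43 ≈ 301.68 mm.
Setup B: H = 12²/(16×0.015) + 12 ≈ 612.0 mm; DoF = Df − Dn = 657.53 − 211.45 ≈ 446.08 mm.
Ratio = 446.08 / 301.68 ≈ 1.48.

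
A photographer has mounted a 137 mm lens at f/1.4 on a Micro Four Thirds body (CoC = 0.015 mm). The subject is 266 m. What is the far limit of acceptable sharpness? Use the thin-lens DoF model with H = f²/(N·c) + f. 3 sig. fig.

379 m

Hyperfocal distance H = f²/(N·c) + f = 137²/(1.4 × 0.015) + 137 = 18769/0.021 + 137 ≈ 893898.9 mm ≈ 893.9 m.
Far limit Df = s·(H − f)/(H − s) = 266000 × (893898.9 − 137) / (893898.9 − 266000) = 266000 × 893761.9 / 627898.9 ≈ 378629 mm ≈ 379 m.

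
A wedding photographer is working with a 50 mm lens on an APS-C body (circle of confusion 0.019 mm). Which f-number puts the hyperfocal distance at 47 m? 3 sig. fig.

Rearrange H = f²/(N·c) + f for N: N = f² / ((H − f)·c).
N = 50² / ((47000 − 50) × 0.019) = 2500 / 892.0 ≈ 2.80.

f/2.80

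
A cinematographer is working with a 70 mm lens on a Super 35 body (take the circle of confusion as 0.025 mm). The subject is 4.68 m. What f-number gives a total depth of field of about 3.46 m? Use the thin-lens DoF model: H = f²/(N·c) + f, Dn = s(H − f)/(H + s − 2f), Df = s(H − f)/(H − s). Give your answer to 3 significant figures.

Write h = H − f = f²/(N·c). The thin-lens limits are Dn = s·h/(h + (s−f)) and Df = s·h/(h − (s−f)), so DoF = Df − Dn = 2·s·(s−f)·h / (h² − (s−f)²).
That is a quadratic in h: DoF·h² − 2·s·(s−f)·h − DoF·(s−f)² = 0 ⇒ h = (s−f)·(s + √(s² + DoF²)) / DoF = 4610 × (4680 + √(4680² + 3460²)) / 3460 = 4610 × (4680 + 5820.14) / 3460 ≈ 13990 mm.
Then N = f²/(c·h) = 70² / (0.025 × 13990) = 4900 / 349.75 ≈ 14.

f/14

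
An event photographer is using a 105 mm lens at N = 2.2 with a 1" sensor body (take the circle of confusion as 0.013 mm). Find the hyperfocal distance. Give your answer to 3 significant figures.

Hyperfocal distance H = f²/(N·c) + f = 105²/(2.2 × 0.013) + 105 = 11025/0.0286 + 105 ≈ 385594.5 mm ≈ 386 m.

386 m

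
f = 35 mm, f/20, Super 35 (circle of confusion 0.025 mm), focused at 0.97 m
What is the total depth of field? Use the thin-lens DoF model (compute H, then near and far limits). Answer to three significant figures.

0.867 m

Hyperfocal distance H = f²/(N·c) + f = 35²/(20 × 0.025) + 35 = 1225/0.5 + 35 ≈ 2485.0 mm ≈ 2.485 m.
Near limit Dn = s·(H − f)/(H + s − 2f) = 970 × (2485.0 − 35) / (2485.0 + 970 − 2 × 35) = 970 × 2450.0 / 3385.0 ≈ 702.07 mm.
Far limit Df = s·(H − f)/(H − s) = 970 × (2485.0 − 35) / (2485.0 − 970) = 970 × 2450.0 / 1515.0 ≈ 1568.65 mm.
Depth of field = Df − Dn = 1568.65 − 702.07 ≈ 866.58 mm ≈ 0.867 m.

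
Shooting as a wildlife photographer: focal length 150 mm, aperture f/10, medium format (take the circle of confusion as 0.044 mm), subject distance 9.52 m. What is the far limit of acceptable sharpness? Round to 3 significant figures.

11.7 m

Hyperfocal distance H = f²/(N·c) + f = 150²/(10 × 0.044) + 150 = 22500/0.44 + 150 ≈ 51286.4 mm ≈ 51.29 m.
Far limit Df = s·(H − f)/(H − s) = 9520 × (51286.4 − 150) / (51286.4 − 9520) = 9520 × 51136.4 / 41766.4 ≈ 11656 mm ≈ 11.7 m.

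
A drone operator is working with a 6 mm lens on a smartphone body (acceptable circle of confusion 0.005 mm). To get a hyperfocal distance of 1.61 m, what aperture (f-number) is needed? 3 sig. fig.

Rearrange H = f²/(N·c) + f for N: N = f² / ((H − f)·c).
N = 6² / ((1610 − 6) × 0.005) = 36 / 8.020 ≈ 4.49.

f/4.49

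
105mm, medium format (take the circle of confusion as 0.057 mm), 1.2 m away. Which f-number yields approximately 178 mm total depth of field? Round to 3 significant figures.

Write h = H − f = f²/(N·c). The thin-lens limits are Dn = s·h/(h + (s−f)) and Df = s·h/(h − (s−f)), so DoF = Df − Dn = 2·s·(s−f)·h / (h² − (s−f)²).
That is a quadratic in h: DoF·h² − 2·s·(s−f)·h − DoF·(s−f)² = 0 ⇒ h = (s−f)·(s + √(s² + DoF²)) / DoF = 1095 × (1200 + √(1200² + 178²)) / 178 = 1095 × (1200 + 1213.13) / 178 ≈ 14845 mm.
Then N = f²/(c·h) = 105² / (0.057 × 14845) = 11025 / 846.15 ≈ 13.

f/13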